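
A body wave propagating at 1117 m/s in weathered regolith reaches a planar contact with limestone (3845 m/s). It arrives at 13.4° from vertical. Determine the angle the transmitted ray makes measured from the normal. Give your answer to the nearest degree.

53°

sin θ₁/V₁ = sin θ₂/V₂ ⇒ sin θ₂ = 3845·sin 13.4°/1117 = 3845·0.2317/1117 = 0.7977.
θ₂ = arcsin 0.7977 = 52.91° from the normal.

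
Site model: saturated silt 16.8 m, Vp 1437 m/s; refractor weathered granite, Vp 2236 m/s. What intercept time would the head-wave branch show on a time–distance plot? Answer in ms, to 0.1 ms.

tᵢ = 2h·√(V₂²−V₁²)/(V₁V₂).
√(V₂²−V₁²) = √(2236²−1437²) = 1713.1 m/s.
tᵢ = 2·16.8·1713.1/(1437·2236) = 0.01791 s.

17.9 ms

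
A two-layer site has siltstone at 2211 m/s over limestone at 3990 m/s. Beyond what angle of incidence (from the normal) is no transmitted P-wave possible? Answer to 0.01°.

At critical incidence the refracted ray runs along the interface (θ₂ = 90°), so sin θ_c = V₁/V₂.
θ_c = arcsin(2211/3990) = arcsin 0.5541 = 33.65°.

33.65°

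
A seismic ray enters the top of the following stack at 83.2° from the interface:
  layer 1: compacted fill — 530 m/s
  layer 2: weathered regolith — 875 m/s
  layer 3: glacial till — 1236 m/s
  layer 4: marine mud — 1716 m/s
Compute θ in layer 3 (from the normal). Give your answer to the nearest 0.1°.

16.0°

From the normal: θ₁ = 90° − 83.2° = 6.8°.
Ray parameter p = sin 6.8° / 530 = 2.2340e-04 s/m.
sin θ_3 = p·V_3 = 2.2340e-04 × 1236 = 0.2761.
θ_3 = 16.03° from the vertical.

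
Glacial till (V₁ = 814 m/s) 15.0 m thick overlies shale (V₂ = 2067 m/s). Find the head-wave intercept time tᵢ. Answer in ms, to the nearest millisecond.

tᵢ = 2h·√(V₂²−V₁²)/(V₁V₂).
√(V₂²−V₁²) = √(2067²−814²) = 1900.0 m/s.
tᵢ = 2·15.0·1900.0/(814·2067) = 0.03388 s.

34 ms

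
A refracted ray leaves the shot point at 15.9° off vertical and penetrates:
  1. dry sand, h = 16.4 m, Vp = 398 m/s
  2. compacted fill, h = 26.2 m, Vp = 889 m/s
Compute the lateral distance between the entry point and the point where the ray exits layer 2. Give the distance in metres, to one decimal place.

Ray parameter p = sin 15.9° / 398 m/s = 6.8834e-04 s/m.
Layer 1: θ = 15.90°; offset = 16.4·tan 15.90° = 4.672 m.
Layer 2: sin θ = p·889 = 0.6119 → θ = 37.73°; offset = 26.2·tan 37.73° = 20.271 m.
Summing the layer offsets gives 24.943 m.

24.9 m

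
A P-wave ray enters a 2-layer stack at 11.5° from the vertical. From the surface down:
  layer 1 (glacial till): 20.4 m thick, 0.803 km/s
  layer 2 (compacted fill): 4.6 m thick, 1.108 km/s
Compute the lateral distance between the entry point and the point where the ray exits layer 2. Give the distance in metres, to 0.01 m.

5.47 m

Apply Snell's law at each interface; in layer i the horizontal offset is hᵢ·tan θᵢ.
Layer 1: θ = 11.50°; offset = 20.4·tan 11.50° = 4.1504 m.
Layer 2: sin θ = 1.108·sin 11.5°/0.803 = 0.2751, θ = 15.97°; offset = 4.6·tan 15.97° = 1.3162 m.
Σ offsets = 5.4666 m.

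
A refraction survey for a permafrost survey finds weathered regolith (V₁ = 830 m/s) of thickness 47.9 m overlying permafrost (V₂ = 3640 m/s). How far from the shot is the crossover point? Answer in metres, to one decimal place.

120.8 m

θ_c = arcsin(830/3640) = 13.18°, so cos θ_c = 0.9737 and tᵢ = 2h cos θ_c/V₁ = 0.1124 s.
At crossover x/V₁ = x/V₂ + tᵢ ⇒ x = tᵢ/(1/V₁ − 1/V₂) = 0.11238/(1.2048e-03 − 2.7473e-04) = 120.83 m.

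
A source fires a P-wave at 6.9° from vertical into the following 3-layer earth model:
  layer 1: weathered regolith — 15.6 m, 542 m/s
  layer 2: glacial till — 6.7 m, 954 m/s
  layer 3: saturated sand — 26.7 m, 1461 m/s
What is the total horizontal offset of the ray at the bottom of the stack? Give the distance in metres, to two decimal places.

p = sin θ₁/V₁ = sin 6.9°/542 = 2.2165e-04 s/m is conserved through the stack.
Layer 1: θ = 6.90°; offset = 15.6·tan 6.90° = 1.8878 m.
Layer 2: sin θ = p·954 = 0.2115 → θ = 12.21°; offset = 6.7·tan 12.21° = 1.4496 m.
Layer 3: sin θ = p·1461 = 0.3238 → θ = 18.90°; offset = 26.7·tan 18.90° = 9.1389 m.
Total horizontal offset = 12.4763 m.

12.48 m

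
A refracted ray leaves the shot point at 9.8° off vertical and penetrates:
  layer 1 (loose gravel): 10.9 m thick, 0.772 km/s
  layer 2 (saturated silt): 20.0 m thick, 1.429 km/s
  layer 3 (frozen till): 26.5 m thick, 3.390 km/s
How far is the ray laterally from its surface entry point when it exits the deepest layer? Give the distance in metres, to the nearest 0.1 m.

Ray parameter p = sin 9.8° / 0.772 km/s = 2.2048e-01 s/km.
Layer 1: θ = 9.80°; offset = 10.9·tan 9.80° = 1.883 m.
Layer 2: sin θ = p·1.429 = 0.3151 → θ = 18.36°; offset = 20.0·tan 18.36° = 6.639 m.
Layer 3: sin θ = p·3.390 = 0.7474 → θ = 48.37°; offset = 26.5·tan 48.37° = 29.814 m.
Σ offsets = 38.336 m.

38.3 m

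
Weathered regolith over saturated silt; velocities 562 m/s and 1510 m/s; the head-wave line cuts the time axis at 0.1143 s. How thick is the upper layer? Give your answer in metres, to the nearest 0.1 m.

θ_c = arcsin(562/1510) = 21.85°; cos θ_c = 0.9282.
tᵢ = 2h cos θ_c/V₁ ⇒ h = tᵢ·V₁/(2 cos θ_c) = 0.1143·562/(2·0.9282) = 34.60 m.

34.6 m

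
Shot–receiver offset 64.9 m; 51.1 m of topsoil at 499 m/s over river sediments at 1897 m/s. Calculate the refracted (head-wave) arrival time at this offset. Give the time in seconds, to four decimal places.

0.2318 s

θ_c = arcsin(V₁/V₂) = arcsin(499/1897) = 15.25°, cos θ_c = 0.9648.
Intercept time tᵢ = 2h cos θ_c / V₁ = 2·51.1·0.9648/499 = 0.19760 s.
t = x/V₂ + tᵢ = 64.9/1897 + 0.19760 = 0.23181 s.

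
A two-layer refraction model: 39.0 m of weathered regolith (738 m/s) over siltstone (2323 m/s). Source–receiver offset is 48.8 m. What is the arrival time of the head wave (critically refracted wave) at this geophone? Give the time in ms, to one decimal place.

121.2 ms

t = x/V₂ + 2h·√(V₂²−V₁²)/(V₁V₂).
√(V₂²−V₁²) = √(2323²−738²) = 2202.7 m/s; delay term = 2·39.0·2202.7/(738·2323) = 0.10022 s.
t = 48.8/2323 + 0.10022 = 0.12122 s.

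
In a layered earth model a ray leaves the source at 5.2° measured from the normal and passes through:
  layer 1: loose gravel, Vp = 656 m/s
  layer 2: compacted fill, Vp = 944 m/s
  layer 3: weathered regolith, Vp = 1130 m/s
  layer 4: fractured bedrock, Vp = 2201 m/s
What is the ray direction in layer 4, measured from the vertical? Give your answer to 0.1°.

17.7°

Ray parameter p = sin 5.2° / 656 = 1.3816e-04 s/m.
sin θ_4 = p·V_4 = 1.3816e-04 × 2201 = 0.3041.
θ_4 = arcsin 0.3041 = 17.70°.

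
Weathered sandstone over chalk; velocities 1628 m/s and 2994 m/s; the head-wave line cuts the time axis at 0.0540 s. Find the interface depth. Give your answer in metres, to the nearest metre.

h = tᵢ·V₁·V₂ / (2·√(V₂²−V₁²)).
√(V₂²−V₁²) = √(2994² − 1628²) = 2512.7 m/s.
h = 0.054 s × 1628 × 2994 / (2 × 2512.7) = 52.38 m.

52 m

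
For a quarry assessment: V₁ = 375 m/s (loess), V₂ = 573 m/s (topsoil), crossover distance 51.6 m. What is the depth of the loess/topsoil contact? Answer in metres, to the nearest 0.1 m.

11.8 m

x_cross = 2h·√((V₂+V₁)/(V₂−V₁)) → h = x_cross / (2·√((V₂+V₁)/(V₂−V₁))).
√((V₂+V₁)/(V₂−V₁)) = √((573+375)/(573−375)) = 2.1881.
h = 51.6 / (2·2.1881) = 11.79 m.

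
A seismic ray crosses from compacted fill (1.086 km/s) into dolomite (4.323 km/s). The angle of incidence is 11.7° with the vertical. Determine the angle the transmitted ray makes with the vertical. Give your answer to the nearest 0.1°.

53.8°

sin θ₁/V₁ = sin θ₂/V₂ ⇒ sin θ₂ = 4.323·sin 11.7°/1.086 = 4.323·0.2028/1.086 = 0.8072.
θ₂ = arcsin 0.8072 = 53.83° from the normal.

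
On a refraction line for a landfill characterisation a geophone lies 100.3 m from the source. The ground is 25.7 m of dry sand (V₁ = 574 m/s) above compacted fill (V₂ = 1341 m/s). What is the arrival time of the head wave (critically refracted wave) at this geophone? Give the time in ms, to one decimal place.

t = x/V₂ + 2h·√(V₂²−V₁²)/(V₁V₂).
√(V₂²−V₁²) = √(1341²−574²) = 1211.9 m/s; delay term = 2·25.7·1211.9/(574·1341) = 0.08093 s.
t = 100.3/1341 + 0.08093 = 0.15572 s.

155.7 ms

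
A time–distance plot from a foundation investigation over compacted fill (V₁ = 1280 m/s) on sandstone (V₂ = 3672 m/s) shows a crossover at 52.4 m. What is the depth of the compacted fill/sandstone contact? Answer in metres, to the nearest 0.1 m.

h = (x_cross/2)·√((V₂−V₁)/(V₂+V₁)).
(V₂−V₁)/(V₂+V₁) = (3672−1280)/(3672+1280) = 0.4830; √ = 0.6950.
h = (52.4/2)·0.6950 = 18.21 m.

18.2 m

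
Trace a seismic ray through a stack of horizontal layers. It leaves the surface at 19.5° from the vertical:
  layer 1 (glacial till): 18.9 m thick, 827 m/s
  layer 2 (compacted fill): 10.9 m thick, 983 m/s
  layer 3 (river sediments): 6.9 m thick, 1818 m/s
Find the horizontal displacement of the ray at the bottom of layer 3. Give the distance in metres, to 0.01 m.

18.86 m

p = sin θ₁/V₁ = sin 19.5°/827 = 4.0364e-04 s/m is conserved through the stack.
Layer 1: θ = 19.50°; offset = 18.9·tan 19.50° = 6.6928 m.
Layer 2: sin θ = p·983 = 0.3968 → θ = 23.38°; offset = 10.9·tan 23.38° = 4.7116 m.
Layer 3: sin θ = p·1818 = 0.7338 → θ = 47.21°; offset = 6.9·tan 47.21° = 7.4531 m.
Total horizontal offset = 18.8575 m.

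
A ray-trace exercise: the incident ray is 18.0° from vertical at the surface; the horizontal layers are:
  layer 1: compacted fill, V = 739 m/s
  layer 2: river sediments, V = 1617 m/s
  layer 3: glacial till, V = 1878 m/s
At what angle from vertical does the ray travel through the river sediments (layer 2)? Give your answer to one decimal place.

Snell's law across each interface conserves sin θ / V, so sin θ_2 = V_2·sin θ₁/V₁.
sin θ_2 = 1617 × sin 18.0° / 739 = 0.6762.
θ_2 = arcsin 0.6762 = 42.54°.

42.5°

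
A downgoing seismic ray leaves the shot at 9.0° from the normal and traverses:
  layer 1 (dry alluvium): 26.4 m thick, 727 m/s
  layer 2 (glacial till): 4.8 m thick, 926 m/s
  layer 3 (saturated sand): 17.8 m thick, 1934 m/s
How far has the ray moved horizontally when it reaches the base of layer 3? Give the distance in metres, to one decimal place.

Apply Snell's law at each interface; in layer i the horizontal offset is hᵢ·tan θᵢ.
Layer 1: θ = 9.00°; offset = 26.4·tan 9.00° = 4.181 m.
Layer 2: sin θ = 926·sin 9.0°/727 = 0.1993, θ = 11.49°; offset = 4.8·tan 11.49° = 0.976 m.
Layer 3: sin θ = 1934·sin 9.0°/727 = 0.4162, θ = 24.59°; offset = 17.8·tan 24.59° = 8.146 m.
Summing the layer offsets gives 13.304 m.

13.3 m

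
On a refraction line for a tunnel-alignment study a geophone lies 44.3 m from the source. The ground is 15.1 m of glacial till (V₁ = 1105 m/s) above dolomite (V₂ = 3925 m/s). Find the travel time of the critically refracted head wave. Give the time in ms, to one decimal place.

37.5 ms

θ_c = arcsin(V₁/V₂) = arcsin(1105/3925) = 16.35°, cos θ_c = 0.9596.
Intercept time tᵢ = 2h cos θ_c / V₁ = 2·15.1·0.9596/1105 = 0.02622 s.
t = x/V₂ + tᵢ = 44.3/3925 + 0.02622 = 0.03751 s.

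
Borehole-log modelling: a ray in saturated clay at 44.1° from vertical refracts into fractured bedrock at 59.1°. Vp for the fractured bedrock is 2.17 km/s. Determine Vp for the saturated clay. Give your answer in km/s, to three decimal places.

sin 44.1° = 0.6959; sin 59.1° = 0.8581.
V₁ = V₂·(sin θ₁/sin θ₂) = 2.17·(0.6959/0.8581) = 1.760 km/s.

1.760 km/s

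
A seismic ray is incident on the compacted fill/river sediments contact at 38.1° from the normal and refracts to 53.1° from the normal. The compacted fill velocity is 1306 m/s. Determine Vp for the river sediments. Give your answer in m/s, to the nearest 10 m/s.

sin 38.1° = 0.6170; sin 53.1° = 0.7997.
V₂ = V₁·(sin θ₂/sin θ₁) = 1306·(0.7997/0.6170) = 1692.59 m/s.

1690 m/s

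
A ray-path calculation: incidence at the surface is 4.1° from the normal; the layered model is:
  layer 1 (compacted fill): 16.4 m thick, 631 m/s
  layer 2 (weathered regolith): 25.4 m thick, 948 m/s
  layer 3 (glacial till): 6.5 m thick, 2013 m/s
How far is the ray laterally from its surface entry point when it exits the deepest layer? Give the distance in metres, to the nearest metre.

Apply Snell's law at each interface; in layer i the horizontal offset is hᵢ·tan θᵢ.
Layer 1: θ = 4.10°; offset = 16.4·tan 4.10° = 1.176 m.
Layer 2: sin θ = 948·sin 4.1°/631 = 0.1074, θ = 6.17°; offset = 25.4·tan 6.17° = 2.744 m.
Layer 3: sin θ = 2013·sin 4.1°/631 = 0.2281, θ = 13.18°; offset = 6.5·tan 13.18° = 1.523 m.
Total horizontal offset = 5.443 m.

5 m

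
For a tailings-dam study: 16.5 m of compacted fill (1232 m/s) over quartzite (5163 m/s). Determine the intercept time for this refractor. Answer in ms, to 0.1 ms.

tᵢ = 2h·√(V₂²−V₁²)/(V₁V₂).
√(V₂²−V₁²) = √(5163²−1232²) = 5013.9 m/s.
tᵢ = 2·16.5·5013.9/(1232·5163) = 0.02601 s.

26.0 ms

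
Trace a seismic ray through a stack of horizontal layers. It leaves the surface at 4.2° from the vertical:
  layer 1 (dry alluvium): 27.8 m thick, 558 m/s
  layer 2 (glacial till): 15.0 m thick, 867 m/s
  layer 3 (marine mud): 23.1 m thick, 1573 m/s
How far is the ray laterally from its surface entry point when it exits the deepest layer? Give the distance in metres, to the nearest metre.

Ray parameter p = sin 4.2° / 558 m/s = 1.3125e-04 s/m.
Layer 1: θ = 4.20°; offset = 27.8·tan 4.20° = 2.042 m.
Layer 2: sin θ = p·867 = 0.1138 → θ = 6.53°; offset = 15.0·tan 6.53° = 1.718 m.
Layer 3: sin θ = p·1573 = 0.2065 → θ = 11.91°; offset = 23.1·tan 11.91° = 4.874 m.
Σ offsets = 8.634 m.

9 m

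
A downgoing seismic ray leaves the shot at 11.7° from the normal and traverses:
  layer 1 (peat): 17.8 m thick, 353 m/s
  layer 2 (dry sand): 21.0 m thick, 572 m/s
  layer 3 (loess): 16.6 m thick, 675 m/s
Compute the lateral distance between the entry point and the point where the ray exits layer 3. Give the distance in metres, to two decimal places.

17.98 m

Apply Snell's law at each interface; in layer i the horizontal offset is hᵢ·tan θᵢ.
Layer 1: θ = 11.70°; offset = 17.8·tan 11.70° = 3.6862 m.
Layer 2: sin θ = 572·sin 11.7°/353 = 0.3286, θ = 19.18°; offset = 21.0·tan 19.18° = 7.3062 m.
Layer 3: sin θ = 675·sin 11.7°/353 = 0.3878, θ = 22.82°; offset = 16.6·tan 22.82° = 6.9833 m.
Summing the layer offsets gives 17.9757 m.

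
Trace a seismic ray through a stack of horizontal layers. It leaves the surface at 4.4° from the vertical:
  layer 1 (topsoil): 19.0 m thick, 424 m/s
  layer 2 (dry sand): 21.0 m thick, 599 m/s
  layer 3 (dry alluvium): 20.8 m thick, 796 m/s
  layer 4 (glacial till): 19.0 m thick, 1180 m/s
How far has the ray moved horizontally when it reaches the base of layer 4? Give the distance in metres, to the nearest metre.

Apply Snell's law at each interface; in layer i the horizontal offset is hᵢ·tan θᵢ.
Layer 1: θ = 4.40°; offset = 19.0·tan 4.40° = 1.462 m.
Layer 2: sin θ = 599·sin 4.4°/424 = 0.1084, θ = 6.22°; offset = 21.0·tan 6.22° = 2.290 m.
Layer 3: sin θ = 796·sin 4.4°/424 = 0.1440, θ = 8.28°; offset = 20.8·tan 8.28° = 3.027 m.
Layer 4: sin θ = 1180·sin 4.4°/424 = 0.2135, θ = 12.33°; offset = 19.0·tan 12.33° = 4.152 m.
Σ offsets = 10.931 m.

11 m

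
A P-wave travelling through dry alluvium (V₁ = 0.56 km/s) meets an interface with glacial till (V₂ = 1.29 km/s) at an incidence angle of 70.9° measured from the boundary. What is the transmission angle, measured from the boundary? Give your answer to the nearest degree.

41°

Convert to the normal: θ₁ = 90° − 70.9° = 19.1°.
sin θ₁/V₁ = sin θ₂/V₂ ⇒ sin θ₂ = 1.29·sin 19.1°/0.56 = 1.29·0.3272/0.56 = 0.7538.
θ₂ = arcsin 0.7538 = 48.92° from the normal.
From the interface: 90° − 48.92° = 41.08°.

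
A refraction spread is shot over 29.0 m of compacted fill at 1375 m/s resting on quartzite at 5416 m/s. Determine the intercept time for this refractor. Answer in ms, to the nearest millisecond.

41 ms

θ_c = arcsin(V₁/V₂) = arcsin(1375/5416) = 14.71°; cos θ_c = 0.9672.
tᵢ = 2h·cos θ_c / V₁ = 2·29.0·0.9672 / 1375 = 0.04080 s.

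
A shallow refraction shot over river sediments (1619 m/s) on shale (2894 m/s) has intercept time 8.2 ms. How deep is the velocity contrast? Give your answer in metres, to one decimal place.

8.0 m

θ_c = arcsin(1619/2894) = 34.02°; cos θ_c = 0.8289.
tᵢ = 2h cos θ_c/V₁ ⇒ h = tᵢ·V₁/(2 cos θ_c) = 0.0082·1619/(2·0.8289) = 8.01 m.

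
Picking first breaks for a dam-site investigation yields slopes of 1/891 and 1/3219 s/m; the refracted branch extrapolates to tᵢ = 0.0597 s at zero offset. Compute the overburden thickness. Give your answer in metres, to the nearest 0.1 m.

27.7 m

θ_c = arcsin(891/3219) = 16.07°; cos θ_c = 0.9609.
tᵢ = 2h cos θ_c/V₁ ⇒ h = tᵢ·V₁/(2 cos θ_c) = 0.0597·891/(2·0.9609) = 27.68 m.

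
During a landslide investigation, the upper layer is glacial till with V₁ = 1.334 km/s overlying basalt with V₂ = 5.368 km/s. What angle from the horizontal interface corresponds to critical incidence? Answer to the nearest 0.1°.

75.6°

Critical incidence: sin θ_c = V₁/V₂ = 1.334/5.368 = 0.2485.
θ_c = arcsin 0.2485 = 14.39°.
Measured from the interface: 90° − 14.39° = 75.61°.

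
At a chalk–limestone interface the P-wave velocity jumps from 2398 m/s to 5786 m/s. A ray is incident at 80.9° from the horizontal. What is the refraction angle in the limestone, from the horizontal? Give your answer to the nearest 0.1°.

Convert to the normal: θ₁ = 90° − 80.9° = 9.1°.
Snell's law: sin θ₂ = (V₂/V₁)·sin θ₁ = (5786/2398)·sin 9.1° = 0.3816.
θ₂ = arcsin 0.3816 = 22.43° from the normal.
From the interface: 90° − 22.43° = 67.57°.

67.6°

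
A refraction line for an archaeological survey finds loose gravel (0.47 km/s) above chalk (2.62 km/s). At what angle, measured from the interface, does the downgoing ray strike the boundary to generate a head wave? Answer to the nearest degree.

Critical incidence: sin θ_c = V₁/V₂ = 0.47/2.62 = 0.1794.
θ_c = arcsin 0.1794 = 10.33°.
Measured from the interface: 90° − 10.33° = 79.67°.

80°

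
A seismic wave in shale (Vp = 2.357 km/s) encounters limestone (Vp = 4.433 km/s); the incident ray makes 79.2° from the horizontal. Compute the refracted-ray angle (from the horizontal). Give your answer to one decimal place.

Angle from the normal: 90° − 79.2° = 10.8°.
Snell's law: sin θ₂ = (V₂/V₁)·sin θ₁ = (4.433/2.357)·sin 10.8° = 0.3524.
θ₂ = arcsin 0.3524 = 20.64° from the normal.
From the interface: 90° − 20.64° = 69.36°.

69.4°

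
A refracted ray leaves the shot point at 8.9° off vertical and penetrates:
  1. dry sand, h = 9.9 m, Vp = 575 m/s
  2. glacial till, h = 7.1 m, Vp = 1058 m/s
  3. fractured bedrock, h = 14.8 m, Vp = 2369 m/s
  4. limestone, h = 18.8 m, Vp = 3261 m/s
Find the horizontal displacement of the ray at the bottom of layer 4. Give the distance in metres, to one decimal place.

50.3 m

Ray parameter p = sin 8.9° / 575 m/s = 2.6906e-04 s/m.
Layer 1: θ = 8.90°; offset = 9.9·tan 8.90° = 1.550 m.
Layer 2: sin θ = p·1058 = 0.2847 → θ = 16.54°; offset = 7.1·tan 16.54° = 2.108 m.
Layer 3: sin θ = p·2369 = 0.6374 → θ = 39.60°; offset = 14.8·tan 39.60° = 12.243 m.
Layer 4: sin θ = p·3261 = 0.8774 → θ = 61.33°; offset = 18.8·tan 61.33° = 34.384 m.
Summing the layer offsets gives 50.285 m.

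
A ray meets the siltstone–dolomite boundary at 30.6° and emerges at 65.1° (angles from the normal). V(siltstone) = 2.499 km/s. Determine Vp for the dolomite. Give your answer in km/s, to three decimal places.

4.453 km/s

sin 30.6° = 0.5090; sin 65.1° = 0.9070.
V₂ = V₁·(sin θ₂/sin θ₁) = 2.499·(0.9070/0.5090) = 4.453 km/s.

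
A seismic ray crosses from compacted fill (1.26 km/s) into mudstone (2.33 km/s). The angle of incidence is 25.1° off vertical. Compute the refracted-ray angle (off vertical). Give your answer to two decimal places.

51.67°

Snell's law: sin θ₂ = (V₂/V₁)·sin θ₁ = (2.33/1.26)·sin 25.1° = 0.7844.
θ₂ = arcsin 0.7844 = 51.67° from the normal.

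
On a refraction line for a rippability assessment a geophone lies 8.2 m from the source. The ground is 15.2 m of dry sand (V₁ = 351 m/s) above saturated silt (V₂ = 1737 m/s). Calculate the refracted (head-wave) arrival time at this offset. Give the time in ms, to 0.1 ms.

89.5 ms

t = x/V₂ + 2h·√(V₂²−V₁²)/(V₁V₂).
√(V₂²−V₁²) = √(1737²−351²) = 1701.2 m/s; delay term = 2·15.2·1701.2/(351·1737) = 0.08482 s.
t = 8.2/1737 + 0.08482 = 0.08954 s.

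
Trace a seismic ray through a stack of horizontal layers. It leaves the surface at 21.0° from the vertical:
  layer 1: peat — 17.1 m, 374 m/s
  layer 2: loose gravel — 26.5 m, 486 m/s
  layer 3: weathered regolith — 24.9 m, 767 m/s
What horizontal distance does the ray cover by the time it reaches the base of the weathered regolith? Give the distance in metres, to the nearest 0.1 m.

p = sin θ₁/V₁ = sin 21.0°/374 = 9.5820e-04 s/m is conserved through the stack.
Layer 1: θ = 21.00°; offset = 17.1·tan 21.00° = 6.564 m.
Layer 2: sin θ = p·486 = 0.4657 → θ = 27.75°; offset = 26.5·tan 27.75° = 13.945 m.
Layer 3: sin θ = p·767 = 0.7349 → θ = 47.30°; offset = 24.9·tan 47.30° = 26.986 m.
Total horizontal offset = 47.495 m.

47.5 m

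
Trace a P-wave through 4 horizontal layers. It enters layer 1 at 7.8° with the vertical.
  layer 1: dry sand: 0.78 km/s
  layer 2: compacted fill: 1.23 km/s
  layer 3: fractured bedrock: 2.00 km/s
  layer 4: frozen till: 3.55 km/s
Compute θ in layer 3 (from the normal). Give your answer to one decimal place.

Ray parameter p = sin 7.8° / 0.78 = 1.7399e-01 s/km.
sin θ_3 = p·V_3 = 1.7399e-01 × 2.00 = 0.3480.
θ_3 = arcsin 0.3480 = 20.36°.

20.4°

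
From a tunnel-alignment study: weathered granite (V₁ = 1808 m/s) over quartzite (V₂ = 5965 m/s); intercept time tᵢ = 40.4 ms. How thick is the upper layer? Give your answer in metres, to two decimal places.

h = tᵢ·V₁·V₂ / (2·√(V₂²−V₁²)).
√(V₂²−V₁²) = √(5965² − 1808²) = 5684.4 m/s.
h = 0.0404 s × 1808 × 5965 / (2 × 5684.4) = 38.32 m.

38.32 m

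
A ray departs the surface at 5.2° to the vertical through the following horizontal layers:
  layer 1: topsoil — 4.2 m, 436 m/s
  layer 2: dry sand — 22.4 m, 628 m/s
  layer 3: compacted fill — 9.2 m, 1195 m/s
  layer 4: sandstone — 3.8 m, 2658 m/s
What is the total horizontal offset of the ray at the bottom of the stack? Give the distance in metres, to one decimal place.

8.2 m

Apply Snell's law at each interface; in layer i the horizontal offset is hᵢ·tan θᵢ.
Layer 1: θ = 5.20°; offset = 4.2·tan 5.20° = 0.382 m.
Layer 2: sin θ = 628·sin 5.2°/436 = 0.1305, θ = 7.50°; offset = 22.4·tan 7.50° = 2.949 m.
Layer 3: sin θ = 1195·sin 5.2°/436 = 0.2484, θ = 14.38°; offset = 9.2·tan 14.38° = 2.359 m.
Layer 4: sin θ = 2658·sin 5.2°/436 = 0.5525, θ = 33.54°; offset = 3.8·tan 33.54° = 2.519 m.
Σ offsets = 8.210 m.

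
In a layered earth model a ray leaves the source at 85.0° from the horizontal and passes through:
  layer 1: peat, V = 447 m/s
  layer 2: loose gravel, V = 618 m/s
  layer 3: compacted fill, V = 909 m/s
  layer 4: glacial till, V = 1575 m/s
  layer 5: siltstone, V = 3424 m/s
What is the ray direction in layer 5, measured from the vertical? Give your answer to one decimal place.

41.9°

From the normal: θ₁ = 90° − 85.0° = 5.0°.
Ray parameter p = sin 5.0° / 447 = 1.9498e-04 s/m.
sin θ_5 = p·V_5 = 1.9498e-04 × 3424 = 0.6676.
θ_5 = arcsin 0.6676 = 41.88°.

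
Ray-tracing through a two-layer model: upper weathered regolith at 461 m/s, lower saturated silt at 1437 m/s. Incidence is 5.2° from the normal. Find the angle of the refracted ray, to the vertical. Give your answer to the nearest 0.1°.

sin θ₁/V₁ = sin θ₂/V₂ ⇒ sin θ₂ = 1437·sin 5.2°/461 = 1437·0.0906/461 = 0.2825.
θ₂ = sin⁻¹(0.2825) = 16.41° (from vertical).

16.4°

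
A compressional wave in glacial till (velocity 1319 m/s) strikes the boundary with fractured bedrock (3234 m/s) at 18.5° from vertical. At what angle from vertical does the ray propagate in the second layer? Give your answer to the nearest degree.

Snell's law: sin θ₂ = (V₂/V₁)·sin θ₁ = (3234/1319)·sin 18.5° = 0.7780.
θ₂ = arcsin 0.7780 = 51.08° from the normal.

51°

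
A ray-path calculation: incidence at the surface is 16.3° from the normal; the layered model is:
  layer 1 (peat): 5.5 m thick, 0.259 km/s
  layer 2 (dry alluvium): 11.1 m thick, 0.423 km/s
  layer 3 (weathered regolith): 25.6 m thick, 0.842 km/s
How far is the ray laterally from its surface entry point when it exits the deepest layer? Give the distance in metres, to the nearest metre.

Apply Snell's law at each interface; in layer i the horizontal offset is hᵢ·tan θᵢ.
Layer 1: θ = 16.30°; offset = 5.5·tan 16.30° = 1.608 m.
Layer 2: sin θ = 0.423·sin 16.3°/0.259 = 0.4584, θ = 27.28°; offset = 11.1·tan 27.28° = 5.725 m.
Layer 3: sin θ = 0.842·sin 16.3°/0.259 = 0.9124, θ = 65.84°; offset = 25.6·tan 65.84° = 57.081 m.
Total horizontal offset = 64.414 m.

64 m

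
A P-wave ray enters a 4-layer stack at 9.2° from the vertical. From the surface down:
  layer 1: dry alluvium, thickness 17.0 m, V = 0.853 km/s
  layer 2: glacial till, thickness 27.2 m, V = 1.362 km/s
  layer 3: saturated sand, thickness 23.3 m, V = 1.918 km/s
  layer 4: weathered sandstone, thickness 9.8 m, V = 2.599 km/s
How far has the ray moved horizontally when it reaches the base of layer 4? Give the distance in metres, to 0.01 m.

Apply Snell's law at each interface; in layer i the horizontal offset is hᵢ·tan θᵢ.
Layer 1: θ = 9.20°; offset = 17.0·tan 9.20° = 2.7534 m.
Layer 2: sin θ = 1.362·sin 9.2°/0.853 = 0.2553, θ = 14.79°; offset = 27.2·tan 14.79° = 7.1817 m.
Layer 3: sin θ = 1.918·sin 9.2°/0.853 = 0.3595, θ = 21.07°; offset = 23.3·tan 21.07° = 8.9764 m.
Layer 4: sin θ = 2.599·sin 9.2°/0.853 = 0.4871, θ = 29.15°; offset = 9.8·tan 29.15° = 5.4665 m.
Summing the layer offsets gives 24.3780 m.

24.38 m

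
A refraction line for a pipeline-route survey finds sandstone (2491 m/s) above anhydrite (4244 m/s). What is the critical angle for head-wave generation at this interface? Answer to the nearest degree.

Critical incidence: sin θ_c = V₁/V₂ = 2491/4244 = 0.5869.
θ_c = arcsin 0.5869 = 35.94°.

36°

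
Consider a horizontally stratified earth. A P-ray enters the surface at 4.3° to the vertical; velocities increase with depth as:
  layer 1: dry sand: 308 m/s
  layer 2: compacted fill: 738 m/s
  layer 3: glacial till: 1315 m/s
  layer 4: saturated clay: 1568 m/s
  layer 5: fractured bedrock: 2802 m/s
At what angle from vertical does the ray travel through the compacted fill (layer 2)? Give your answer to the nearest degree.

10°

Snell's law across each interface conserves sin θ / V, so sin θ_2 = V_2·sin θ₁/V₁.
sin θ_2 = 738 × sin 4.3° / 308 = 0.1797.
θ_2 = arcsin 0.1797 = 10.35°.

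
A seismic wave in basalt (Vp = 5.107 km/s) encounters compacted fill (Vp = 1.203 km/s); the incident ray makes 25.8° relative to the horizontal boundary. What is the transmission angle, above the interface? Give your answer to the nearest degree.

78°

Convert to the normal: θ₁ = 90° − 25.8° = 64.2°.
sin θ₁/V₁ = sin θ₂/V₂ ⇒ sin θ₂ = 1.203·sin 64.2°/5.107 = 1.203·0.9003/5.107 = 0.2121.
θ₂ = sin⁻¹(0.2121) = 12.24° (from vertical).
From the interface: 90° − 12.24° = 77.76°.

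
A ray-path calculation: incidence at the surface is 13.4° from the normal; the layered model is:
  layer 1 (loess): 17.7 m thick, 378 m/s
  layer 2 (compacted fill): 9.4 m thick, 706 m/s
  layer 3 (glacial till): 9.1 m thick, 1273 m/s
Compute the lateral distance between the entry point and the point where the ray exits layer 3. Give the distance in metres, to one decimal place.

20.1 m

Ray parameter p = sin 13.4° / 378 m/s = 6.1309e-04 s/m.
Layer 1: θ = 13.40°; offset = 17.7·tan 13.40° = 4.217 m.
Layer 2: sin θ = p·706 = 0.4328 → θ = 25.65°; offset = 9.4·tan 25.65° = 4.513 m.
Layer 3: sin θ = p·1273 = 0.7805 → θ = 51.30°; offset = 9.1·tan 51.30° = 11.360 m.
Σ offsets = 20.090 m.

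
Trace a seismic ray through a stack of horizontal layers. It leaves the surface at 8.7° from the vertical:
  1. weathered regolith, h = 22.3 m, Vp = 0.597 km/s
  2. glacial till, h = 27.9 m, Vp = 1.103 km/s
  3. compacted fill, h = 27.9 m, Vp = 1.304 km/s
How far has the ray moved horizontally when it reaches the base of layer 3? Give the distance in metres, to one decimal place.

p = sin θ₁/V₁ = sin 8.7°/0.597 = 2.5337e-01 s/km is conserved through the stack.
Layer 1: θ = 8.70°; offset = 22.3·tan 8.70° = 3.412 m.
Layer 2: sin θ = p·1.103 = 0.2795 → θ = 16.23°; offset = 27.9·tan 16.23° = 8.121 m.
Layer 3: sin θ = p·1.304 = 0.3304 → θ = 19.29°; offset = 27.9·tan 19.29° = 9.766 m.
Summing the layer offsets gives 21.299 m.

21.3 m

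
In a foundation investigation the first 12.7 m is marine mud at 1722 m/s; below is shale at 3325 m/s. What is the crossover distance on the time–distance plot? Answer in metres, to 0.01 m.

x_cross = 2h·√((V₂+V₁)/(V₂−V₁)).
(V₂+V₁)/(V₂−V₁) = (3325+1722)/(3325−1722) = 3.1485; √ = 1.7744.
x_cross = 2·12.7·1.7744 = 45.07 m.

45.07 m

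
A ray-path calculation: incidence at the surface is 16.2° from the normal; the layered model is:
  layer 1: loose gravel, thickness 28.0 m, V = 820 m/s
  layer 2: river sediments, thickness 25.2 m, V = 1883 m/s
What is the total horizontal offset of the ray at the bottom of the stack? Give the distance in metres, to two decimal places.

Apply Snell's law at each interface; in layer i the horizontal offset is hᵢ·tan θᵢ.
Layer 1: θ = 16.20°; offset = 28.0·tan 16.20° = 8.1348 m.
Layer 2: sin θ = 1883·sin 16.2°/820 = 0.6407, θ = 39.84°; offset = 25.2·tan 39.84° = 21.0264 m.
Summing the layer offsets gives 29.1611 m.

29.16 m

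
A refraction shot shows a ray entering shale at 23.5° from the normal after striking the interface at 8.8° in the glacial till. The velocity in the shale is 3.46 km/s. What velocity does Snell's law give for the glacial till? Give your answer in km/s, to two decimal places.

sin 8.8° = 0.1530; sin 23.5° = 0.3987.
V₁ = V₂·(sin θ₁/sin θ₂) = 3.46·(0.1530/0.3987) = 1.33 km/s.

1.33 km/s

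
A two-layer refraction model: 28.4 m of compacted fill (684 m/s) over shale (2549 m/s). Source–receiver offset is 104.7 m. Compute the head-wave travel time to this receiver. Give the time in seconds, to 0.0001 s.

0.1211 s

t = x/V₂ + 2h·√(V₂²−V₁²)/(V₁V₂).
√(V₂²−V₁²) = √(2549²−684²) = 2455.5 m/s; delay term = 2·28.4·2455.5/(684·2549) = 0.08000 s.
t = 104.7/2549 + 0.08000 = 0.12107 s.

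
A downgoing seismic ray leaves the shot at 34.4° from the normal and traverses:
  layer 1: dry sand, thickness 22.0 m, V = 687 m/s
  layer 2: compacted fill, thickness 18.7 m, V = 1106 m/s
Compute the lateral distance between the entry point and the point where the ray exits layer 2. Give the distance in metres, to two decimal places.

Apply Snell's law at each interface; in layer i the horizontal offset is hᵢ·tan θᵢ.
Layer 1: θ = 34.40°; offset = 22.0·tan 34.40° = 15.0637 m.
Layer 2: sin θ = 1106·sin 34.4°/687 = 0.9095, θ = 65.44°; offset = 18.7·tan 65.44° = 40.9231 m.
Total horizontal offset = 55.9868 m.

55.99 m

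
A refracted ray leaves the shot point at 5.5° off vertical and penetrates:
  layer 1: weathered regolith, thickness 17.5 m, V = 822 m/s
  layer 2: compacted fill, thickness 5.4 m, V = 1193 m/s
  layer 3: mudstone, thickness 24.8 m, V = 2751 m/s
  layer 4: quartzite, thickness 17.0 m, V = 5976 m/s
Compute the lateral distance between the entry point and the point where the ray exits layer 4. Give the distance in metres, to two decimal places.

p = sin θ₁/V₁ = sin 5.5°/822 = 1.1660e-04 s/m is conserved through the stack.
Layer 1: θ = 5.50°; offset = 17.5·tan 5.50° = 1.6851 m.
Layer 2: sin θ = p·1193 = 0.1391 → θ = 8.00°; offset = 5.4·tan 8.00° = 0.7585 m.
Layer 3: sin θ = p·2751 = 0.3208 → θ = 18.71°; offset = 24.8·tan 18.71° = 8.3989 m.
Layer 4: sin θ = p·5976 = 0.6968 → θ = 44.17°; offset = 17.0·tan 44.17° = 16.5152 m.
Total horizontal offset = 27.3577 m.

27.36 m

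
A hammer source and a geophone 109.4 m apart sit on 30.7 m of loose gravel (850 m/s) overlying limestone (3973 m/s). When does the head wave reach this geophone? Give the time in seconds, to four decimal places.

θ_c = arcsin(V₁/V₂) = arcsin(850/3973) = 12.35°, cos θ_c = 0.9768.
Intercept time tᵢ = 2h cos θ_c / V₁ = 2·30.7·0.9768/850 = 0.07056 s.
t = x/V₂ + tᵢ = 109.4/3973 + 0.07056 = 0.09810 s.

0.0981 s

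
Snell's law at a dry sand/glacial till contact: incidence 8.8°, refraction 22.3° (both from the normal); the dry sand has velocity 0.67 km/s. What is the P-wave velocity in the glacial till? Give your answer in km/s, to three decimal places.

1.662 km/s

Snell's law: sin 8.8°/V₁ = sin 22.3°/V₂.
V₂ = V₁·sin 22.3°/sin 8.8° = 0.67 × 2.4803 = 1.662 km/s.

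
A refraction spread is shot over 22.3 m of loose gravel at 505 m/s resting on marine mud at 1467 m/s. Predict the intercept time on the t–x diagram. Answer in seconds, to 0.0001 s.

0.0829 s

θ_c = arcsin(V₁/V₂) = arcsin(505/1467) = 20.14°; cos θ_c = 0.9389.
tᵢ = 2h·cos θ_c / V₁ = 2·22.3·0.9389 / 505 = 0.08292 s.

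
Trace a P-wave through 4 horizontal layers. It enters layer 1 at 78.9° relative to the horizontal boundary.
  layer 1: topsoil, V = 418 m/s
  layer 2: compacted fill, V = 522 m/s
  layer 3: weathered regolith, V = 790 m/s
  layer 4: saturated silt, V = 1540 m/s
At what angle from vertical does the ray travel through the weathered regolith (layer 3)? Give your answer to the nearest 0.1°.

From the normal: θ₁ = 90° − 78.9° = 11.1°.
Ray parameter p = sin 11.1° / 418 = 4.6058e-04 s/m.
sin θ_3 = p·V_3 = 4.6058e-04 × 790 = 0.3639.
θ_3 = arcsin 0.3639 = 21.34°.

21.3°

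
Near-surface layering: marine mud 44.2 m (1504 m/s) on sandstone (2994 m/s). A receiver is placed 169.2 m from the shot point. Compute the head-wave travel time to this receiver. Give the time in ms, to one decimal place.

t = x/V₂ + 2h·√(V₂²−V₁²)/(V₁V₂).
√(V₂²−V₁²) = √(2994²−1504²) = 2588.8 m/s; delay term = 2·44.2·2588.8/(1504·2994) = 0.05082 s.
t = 169.2/2994 + 0.05082 = 0.10734 s.

107.3 ms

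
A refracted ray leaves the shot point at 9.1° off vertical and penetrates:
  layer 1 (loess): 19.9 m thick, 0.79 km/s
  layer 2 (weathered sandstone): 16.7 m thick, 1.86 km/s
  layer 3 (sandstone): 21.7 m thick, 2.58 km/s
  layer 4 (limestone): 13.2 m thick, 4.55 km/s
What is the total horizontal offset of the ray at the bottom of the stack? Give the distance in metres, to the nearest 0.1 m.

p = sin θ₁/V₁ = sin 9.1°/0.79 = 2.0020e-01 s/km is conserved through the stack.
Layer 1: θ = 9.10°; offset = 19.9·tan 9.10° = 3.187 m.
Layer 2: sin θ = p·1.86 = 0.3724 → θ = 21.86°; offset = 16.7·tan 21.86° = 6.700 m.
Layer 3: sin θ = p·2.58 = 0.5165 → θ = 31.10°; offset = 21.7·tan 31.10° = 13.090 m.
Layer 4: sin θ = p·4.55 = 0.9109 → θ = 65.63°; offset = 13.2·tan 65.63° = 29.142 m.
Summing the layer offsets gives 52.119 m.

52.1 m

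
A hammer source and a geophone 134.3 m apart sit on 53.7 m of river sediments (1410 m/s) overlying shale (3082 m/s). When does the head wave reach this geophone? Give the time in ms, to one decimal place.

t = x/V₂ + 2h·√(V₂²−V₁²)/(V₁V₂).
√(V₂²−V₁²) = √(3082²−1410²) = 2740.6 m/s; delay term = 2·53.7·2740.6/(1410·3082) = 0.06773 s.
t = 134.3/3082 + 0.06773 = 0.11131 s.

111.3 ms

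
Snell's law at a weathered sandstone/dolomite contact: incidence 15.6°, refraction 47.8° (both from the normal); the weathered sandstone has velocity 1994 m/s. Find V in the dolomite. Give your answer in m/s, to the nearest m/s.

Snell's law: sin 15.6°/V₁ = sin 47.8°/V₂.
V₂ = V₁·sin 47.8°/sin 15.6° = 1994 × 2.7547 = 5492.95 m/s.

5493 m/s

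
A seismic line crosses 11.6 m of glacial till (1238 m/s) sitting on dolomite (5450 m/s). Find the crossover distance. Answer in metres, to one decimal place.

x_cross = 2h·√((V₂+V₁)/(V₂−V₁)).
(V₂+V₁)/(V₂−V₁) = (5450+1238)/(5450−1238) = 1.5878; √ = 1.2601.
x_cross = 2·11.6·1.2601 = 29.23 m.

29.2 m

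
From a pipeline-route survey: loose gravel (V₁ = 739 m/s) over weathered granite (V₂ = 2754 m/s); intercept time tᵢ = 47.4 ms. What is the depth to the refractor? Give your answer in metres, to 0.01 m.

θ_c = arcsin(739/2754) = 15.57°; cos θ_c = 0.9633.
tᵢ = 2h cos θ_c/V₁ ⇒ h = tᵢ·V₁/(2 cos θ_c) = 0.0474·739/(2·0.9633) = 18.18 m.

18.18 m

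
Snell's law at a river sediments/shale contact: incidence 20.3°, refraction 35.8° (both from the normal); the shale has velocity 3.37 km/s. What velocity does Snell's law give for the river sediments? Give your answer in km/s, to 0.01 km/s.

sin 20.3° = 0.3469; sin 35.8° = 0.5850.
V₁ = V₂·(sin θ₁/sin θ₂) = 3.37·(0.3469/0.5850) = 2.00 km/s.

2.00 km/s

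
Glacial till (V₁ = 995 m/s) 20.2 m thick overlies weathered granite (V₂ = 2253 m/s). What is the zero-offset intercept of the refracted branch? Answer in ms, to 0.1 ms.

θ_c = arcsin(V₁/V₂) = arcsin(995/2253) = 26.21°; cos θ_c = 0.8972.
tᵢ = 2h·cos θ_c / V₁ = 2·20.2·0.8972 / 995 = 0.03643 s.

36.4 ms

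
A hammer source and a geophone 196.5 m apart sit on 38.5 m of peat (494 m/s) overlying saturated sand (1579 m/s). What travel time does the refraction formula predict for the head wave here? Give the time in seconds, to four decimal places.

θ_c = arcsin(V₁/V₂) = arcsin(494/1579) = 18.23°, cos θ_c = 0.9498.
Intercept time tᵢ = 2h cos θ_c / V₁ = 2·38.5·0.9498/494 = 0.14805 s.
t = x/V₂ + tᵢ = 196.5/1579 + 0.14805 = 0.27249 s.

0.2725 s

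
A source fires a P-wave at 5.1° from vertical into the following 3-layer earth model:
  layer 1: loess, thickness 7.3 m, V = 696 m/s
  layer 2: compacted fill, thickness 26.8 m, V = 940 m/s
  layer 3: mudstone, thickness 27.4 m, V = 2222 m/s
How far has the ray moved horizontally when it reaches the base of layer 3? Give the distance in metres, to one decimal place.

12.0 m

Ray parameter p = sin 5.1° / 696 m/s = 1.2772e-04 s/m.
Layer 1: θ = 5.10°; offset = 7.3·tan 5.10° = 0.652 m.
Layer 2: sin θ = p·940 = 0.1201 → θ = 6.90°; offset = 26.8·tan 6.90° = 3.241 m.
Layer 3: sin θ = p·2222 = 0.2838 → θ = 16.49°; offset = 27.4·tan 16.49° = 8.109 m.
Σ offsets = 12.002 m.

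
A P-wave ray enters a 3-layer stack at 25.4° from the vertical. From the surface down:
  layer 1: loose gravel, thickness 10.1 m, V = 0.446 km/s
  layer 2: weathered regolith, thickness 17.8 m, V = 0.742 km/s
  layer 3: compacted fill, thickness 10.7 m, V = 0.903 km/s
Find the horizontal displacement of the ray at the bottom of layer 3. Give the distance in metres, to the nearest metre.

42 m

Apply Snell's law at each interface; in layer i the horizontal offset is hᵢ·tan θᵢ.
Layer 1: θ = 25.40°; offset = 10.1·tan 25.40° = 4.796 m.
Layer 2: sin θ = 0.742·sin 25.4°/0.446 = 0.7136, θ = 45.53°; offset = 17.8·tan 45.53° = 18.132 m.
Layer 3: sin θ = 0.903·sin 25.4°/0.446 = 0.8684, θ = 60.28°; offset = 10.7·tan 60.28° = 18.743 m.
Summing the layer offsets gives 41.671 m.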